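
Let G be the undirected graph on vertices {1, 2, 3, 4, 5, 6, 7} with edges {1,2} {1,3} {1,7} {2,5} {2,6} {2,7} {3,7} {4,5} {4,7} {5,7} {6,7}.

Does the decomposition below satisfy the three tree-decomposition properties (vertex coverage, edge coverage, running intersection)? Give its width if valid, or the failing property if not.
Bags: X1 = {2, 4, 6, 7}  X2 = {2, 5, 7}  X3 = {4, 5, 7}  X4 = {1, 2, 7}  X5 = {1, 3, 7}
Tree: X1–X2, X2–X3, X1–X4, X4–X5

No — bags containing vertex 4 are not connected in the tree.

A tree decomposition must satisfy three properties: every vertex lies in some bag; for every edge, both endpoints lie together in some bag; and for every vertex, the bags containing it form a connected subtree. Here bags containing vertex 4 are not connected in the tree, so the decomposition is invalid.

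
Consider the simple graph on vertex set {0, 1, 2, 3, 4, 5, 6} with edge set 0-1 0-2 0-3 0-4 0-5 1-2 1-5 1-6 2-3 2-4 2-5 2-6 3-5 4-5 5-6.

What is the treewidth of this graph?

A width-3 tree decomposition is:
Bags: B1 = {0, 1, 2, 5}  B2 = {0, 2, 3, 5}  B3 = {0, 2, 4, 5}  B4 = {1, 2, 5, 6}
Tree: B1–B2, B2–B3, B1–B4
The largest bag has 4 vertices, giving width 3; this decomposition certifies tw(G) ≤ 3. Conversely, {0, 1, 2, 5} is a clique of size 4, and the vertices of any clique must share a bag in every tree decomposition; so some bag has ≥ 4 vertices and tw(G) ≥ 3. The upper and lower bounds meet at 3, so that is the treewidth.

3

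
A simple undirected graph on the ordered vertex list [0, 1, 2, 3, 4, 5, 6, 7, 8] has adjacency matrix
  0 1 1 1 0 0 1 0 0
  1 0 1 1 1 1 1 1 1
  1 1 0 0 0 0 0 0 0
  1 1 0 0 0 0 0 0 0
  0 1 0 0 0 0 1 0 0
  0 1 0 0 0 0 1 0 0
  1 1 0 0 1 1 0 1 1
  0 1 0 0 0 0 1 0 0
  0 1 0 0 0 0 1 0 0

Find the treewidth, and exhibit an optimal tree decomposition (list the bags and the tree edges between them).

The largest bag has 3 vertices, giving width 2; this decomposition certifies tw(G) ≤ 2. Conversely, {0, 1, 2} is a clique of size 3, and the vertices of any clique must share a bag in every tree decomposition; so some bag has ≥ 3 vertices and tw(G) ≥ 2. Therefore the treewidth is 2.

Treewidth 2.
One optimal decomposition is:
Bags: B1 = {1, 4, 6}  B2 = {0, 1, 6}  B3 = {0, 1, 2}  B4 = {1, 5, 6}  B5 = {1, 6, 8}  B6 = {1, 6, 7}  B7 = {0, 1, 3}
Tree: B1–B2, B2–B3, B2–B4, B4–B5, B4–B6, B2–B7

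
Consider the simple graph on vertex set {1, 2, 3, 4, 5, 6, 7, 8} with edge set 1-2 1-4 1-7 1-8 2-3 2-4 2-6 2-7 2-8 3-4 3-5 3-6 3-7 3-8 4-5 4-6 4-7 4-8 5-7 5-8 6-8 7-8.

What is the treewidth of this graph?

A width-4 tree decomposition is:
Bags: B1 = {2, 3, 4, 7, 8}  B2 = {3, 4, 5, 7, 8}  B3 = {1, 2, 4, 7, 8}  B4 = {2, 3, 4, 6, 8}
Tree: B1–B2, B1–B3, B1–B4
The largest bag has 5 vertices, giving width 4; this decomposition certifies tw(G) ≤ 4. For the lower bound, the 5 vertices {1, 2, 4, 7, 8} are pairwise adjacent, and any tree decomposition puts a clique entirely inside one bag — forcing width ≥ 4. Combining the bounds, tw(G) = 4.

4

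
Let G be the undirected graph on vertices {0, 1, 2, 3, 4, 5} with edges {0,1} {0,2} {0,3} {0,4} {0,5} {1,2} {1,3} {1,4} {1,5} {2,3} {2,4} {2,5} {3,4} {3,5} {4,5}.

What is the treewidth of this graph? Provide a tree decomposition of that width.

Treewidth 5.
Bags: B1 = {0, 1, 2, 3, 4, 5}
Tree: (single bag)

A single bag containing all 6 vertices is trivially a valid decomposition of width 5. On the other hand G contains the 6-clique {0, 1, 2, 3, 4, 5}. A clique must lie in a single bag of any decomposition, so no decomposition can have width below 5. Therefore the treewidth is 5.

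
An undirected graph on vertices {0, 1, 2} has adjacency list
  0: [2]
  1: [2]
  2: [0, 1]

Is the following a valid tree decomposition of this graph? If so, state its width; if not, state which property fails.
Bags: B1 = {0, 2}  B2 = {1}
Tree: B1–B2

No — edge (2,1) lies in no bag.

A tree decomposition must satisfy three properties: every vertex lies in some bag; for every edge, both endpoints lie together in some bag; and for every vertex, the bags containing it form a connected subtree. Here edge (2,1) lies in no bag, so the decomposition is invalid.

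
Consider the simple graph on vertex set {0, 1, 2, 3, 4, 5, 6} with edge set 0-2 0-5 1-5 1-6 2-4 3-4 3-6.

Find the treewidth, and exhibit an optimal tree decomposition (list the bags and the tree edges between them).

Every bag has size at most 3, so the width is 3 − 1 = 2 and tw(G) ≤ 2. Since 2–0–5–1–6–3–4–2 is a cycle in G, G is not acyclic. Forests are exactly the graphs of treewidth ≤ 1, so tw(G) ≥ 2. Therefore the treewidth is 2.

Treewidth 2.
One such decomposition:
Bags: B1 = {0, 2, 5}  B2 = {1, 2, 5}  B3 = {1, 2, 6}  B4 = {2, 3, 6}  B5 = {2, 3, 4}
Tree: B1–B2, B2–B3, B3–B4, B4–B5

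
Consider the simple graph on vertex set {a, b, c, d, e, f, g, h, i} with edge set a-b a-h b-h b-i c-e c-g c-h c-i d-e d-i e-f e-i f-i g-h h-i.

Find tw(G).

2

A width-2 tree decomposition is:
Bags: B1 = {b, h, i}  B2 = {c, h, i}  B3 = {c, g, h}  B4 = {c, e, i}  B5 = {e, f, i}  B6 = {d, e, i}  B7 = {a, b, h}
Tree: B1–B2, B2–B3, B2–B4, B4–B5, B5–B6, B1–B7
Each bag holds 3 vertices, so the decomposition has width 2, which upper-bounds the treewidth. Conversely, {c, g, h} is a clique of size 3, and the vertices of any clique must share a bag in every tree decomposition; so some bag has ≥ 3 vertices and tw(G) ≥ 2. Combining the bounds, tw(G) = 2.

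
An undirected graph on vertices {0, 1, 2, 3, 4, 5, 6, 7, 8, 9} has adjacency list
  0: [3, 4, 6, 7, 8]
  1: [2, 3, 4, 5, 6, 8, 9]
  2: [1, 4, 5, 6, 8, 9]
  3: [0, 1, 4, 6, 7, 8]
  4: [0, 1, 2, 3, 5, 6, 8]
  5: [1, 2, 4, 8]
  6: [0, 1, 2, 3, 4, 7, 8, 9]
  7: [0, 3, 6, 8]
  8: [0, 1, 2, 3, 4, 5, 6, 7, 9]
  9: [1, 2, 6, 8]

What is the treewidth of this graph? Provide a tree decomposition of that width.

Treewidth 4.
One such decomposition:
Bags: B1 = {0, 3, 4, 6, 8}  B2 = {1, 3, 4, 6, 8}  B3 = {1, 2, 4, 6, 8}  B4 = {0, 3, 6, 7, 8}  B5 = {1, 2, 4, 5, 8}  B6 = {1, 2, 6, 8, 9}
Tree: B1–B2, B2–B3, B1–B4, B3–B5, B3–B6

Every bag has size at most 5, so the width is 5 − 1 = 4 and tw(G) ≤ 4. For the lower bound, the 5 vertices {1, 2, 4, 5, 8} are pairwise adjacent, and any tree decomposition puts a clique entirely inside one bag — forcing width ≥ 4. Hence tw(G) = 4 exactly.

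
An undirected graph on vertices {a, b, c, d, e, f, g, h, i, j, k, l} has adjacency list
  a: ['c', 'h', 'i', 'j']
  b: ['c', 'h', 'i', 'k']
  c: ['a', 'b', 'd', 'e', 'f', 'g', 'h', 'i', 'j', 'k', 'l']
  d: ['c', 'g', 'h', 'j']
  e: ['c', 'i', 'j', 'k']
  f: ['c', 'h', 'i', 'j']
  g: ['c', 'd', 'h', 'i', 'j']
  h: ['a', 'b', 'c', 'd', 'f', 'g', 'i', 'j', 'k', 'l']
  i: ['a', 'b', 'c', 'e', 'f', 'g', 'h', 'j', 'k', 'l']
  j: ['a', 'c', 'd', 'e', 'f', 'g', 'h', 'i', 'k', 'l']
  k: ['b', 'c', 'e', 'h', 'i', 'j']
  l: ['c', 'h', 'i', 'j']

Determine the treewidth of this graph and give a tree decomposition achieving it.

The largest bag has 5 vertices, giving width 4; this decomposition certifies tw(G) ≤ 4. Conversely, {c, e, i, j, k} is a clique of size 5, and the vertices of any clique must share a bag in every tree decomposition; so some bag has ≥ 5 vertices and tw(G) ≥ 4. Hence tw(G) = 4 exactly.

Treewidth 4.
One such decomposition:
Bags: B1 = {c, g, h, i, j}  B2 = {c, h, i, j, k}  B3 = {c, h, i, j, l}  B4 = {b, c, h, i, k}  B5 = {a, c, h, i, j}  B6 = {c, f, h, i, j}  B7 = {c, e, i, j, k}  B8 = {c, d, g, h, j}
Tree: B1–B2, B2–B3, B2–B4, B2–B5, B2–B6, B2–B7, B1–B8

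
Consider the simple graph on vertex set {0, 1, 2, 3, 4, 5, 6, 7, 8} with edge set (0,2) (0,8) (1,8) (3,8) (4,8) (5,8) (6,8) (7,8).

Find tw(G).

A width-1 tree decomposition is:
Bags: B1 = {5, 8}  B2 = {4, 8}  B3 = {3, 8}  B4 = {6, 8}  B5 = {7, 8}  B6 = {1, 8}  B7 = {0, 8}  B8 = {0, 2}
Tree: B1–B2, B1–B3, B3–B4, B2–B5, B4–B6, B5–B7, B7–B8
Every bag has size at most 2, so the width is 2 − 1 = 1 and tw(G) ≤ 1. Any graph with an edge has treewidth ≥ 1, and G has the edge 5–8. Hence tw(G) = 1 exactly.

1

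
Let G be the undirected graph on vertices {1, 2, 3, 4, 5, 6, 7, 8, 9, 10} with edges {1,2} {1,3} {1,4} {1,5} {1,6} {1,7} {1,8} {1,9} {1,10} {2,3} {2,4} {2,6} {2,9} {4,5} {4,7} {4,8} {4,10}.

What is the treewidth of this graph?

2

A width-2 tree decomposition is:
Bags: B1 = {1, 4, 7}  B2 = {1, 4, 8}  B3 = {1, 4, 10}  B4 = {1, 2, 4}  B5 = {1, 2, 6}  B6 = {1, 2, 9}  B7 = {1, 2, 3}  B8 = {1, 4, 5}
Tree: B1–B2, B1–B3, B3–B4, B4–B5, B5–B6, B5–B7, B1–B8
Every bag has size at most 3, so the width is 3 − 1 = 2 and tw(G) ≤ 2. Conversely, {1, 2, 9} is a clique of size 3, and the vertices of any clique must share a bag in every tree decomposition; so some bag has ≥ 3 vertices and tw(G) ≥ 2. Combining the bounds, tw(G) = 2.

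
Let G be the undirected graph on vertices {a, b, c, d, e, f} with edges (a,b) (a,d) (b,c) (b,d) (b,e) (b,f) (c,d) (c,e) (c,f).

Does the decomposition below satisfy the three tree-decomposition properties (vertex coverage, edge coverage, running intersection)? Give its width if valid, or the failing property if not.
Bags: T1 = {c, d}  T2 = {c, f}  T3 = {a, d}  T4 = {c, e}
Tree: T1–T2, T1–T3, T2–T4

No — vertex b appears in no bag.

A tree decomposition must satisfy three properties: every vertex lies in some bag; for every edge, both endpoints lie together in some bag; and for every vertex, the bags containing it form a connected subtree. Here vertex b appears in no bag, so the decomposition is invalid.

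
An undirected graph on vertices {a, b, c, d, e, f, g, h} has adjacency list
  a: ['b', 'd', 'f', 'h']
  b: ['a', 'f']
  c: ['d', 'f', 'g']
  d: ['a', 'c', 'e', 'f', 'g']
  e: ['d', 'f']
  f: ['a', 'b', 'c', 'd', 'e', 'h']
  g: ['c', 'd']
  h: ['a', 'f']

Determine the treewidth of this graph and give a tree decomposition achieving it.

Treewidth 2.
One such decomposition:
Bags: B1 = {a, d, f}  B2 = {c, d, f}  B3 = {c, d, g}  B4 = {a, b, f}  B5 = {d, e, f}  B6 = {a, f, h}
Tree: B1–B2, B2–B3, B1–B4, B2–B5, B4–B6

Every bag has size at most 3, so the width is 3 − 1 = 2 and tw(G) ≤ 2. Conversely, {c, d, g} is a clique of size 3, and the vertices of any clique must share a bag in every tree decomposition; so some bag has ≥ 3 vertices and tw(G) ≥ 2. Combining the bounds, tw(G) = 2.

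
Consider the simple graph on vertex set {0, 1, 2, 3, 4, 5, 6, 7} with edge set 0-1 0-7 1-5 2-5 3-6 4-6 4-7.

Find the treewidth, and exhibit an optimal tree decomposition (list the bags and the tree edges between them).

Every bag has size at most 2, so the width is 2 − 1 = 1 and tw(G) ≤ 1. Since G has at least one edge (e.g. 3–6), it is not an edgeless graph, so tw(G) ≥ 1. Combining the bounds, tw(G) = 1.

Treewidth 1.
One optimal decomposition is:
Bags: B1 = {3, 6}  B2 = {4, 6}  B3 = {4, 7}  B4 = {0, 7}  B5 = {0, 1}  B6 = {1, 5}  B7 = {2, 5}
Tree: B1–B2, B2–B3, B3–B4, B4–B5, B5–B6, B6–B7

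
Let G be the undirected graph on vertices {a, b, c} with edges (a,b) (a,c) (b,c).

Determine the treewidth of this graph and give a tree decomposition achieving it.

A single bag containing all 3 vertices is trivially a valid decomposition of width 2. On the other hand G contains the 3-clique {a, b, c}. A clique must lie in a single bag of any decomposition, so no decomposition can have width below 2. Therefore the treewidth is 2.

Treewidth 2.
Bags: B1 = {a, b, c}
Tree: (single bag)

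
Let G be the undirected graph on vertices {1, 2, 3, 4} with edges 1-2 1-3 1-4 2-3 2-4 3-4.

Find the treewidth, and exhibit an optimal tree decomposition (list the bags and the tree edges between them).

A single bag containing all 4 vertices is trivially a valid decomposition of width 3. On the other hand G contains the 4-clique {1, 2, 3, 4}. A clique must lie in a single bag of any decomposition, so no decomposition can have width below 3. Therefore the treewidth is 3.

Treewidth 3.
One optimal decomposition is:
Bags: B1 = {1, 2, 3, 4}
Tree: (single bag)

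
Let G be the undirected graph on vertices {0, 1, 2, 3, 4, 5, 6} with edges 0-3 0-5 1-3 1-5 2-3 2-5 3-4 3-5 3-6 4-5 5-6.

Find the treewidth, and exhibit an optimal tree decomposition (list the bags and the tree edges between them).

Treewidth 2.
One such decomposition:
Bags: B1 = {3, 4, 5}  B2 = {2, 3, 5}  B3 = {3, 5, 6}  B4 = {0, 3, 5}  B5 = {1, 3, 5}
Tree: B1–B2, B1–B3, B3–B4, B1–B5

Every bag has size at most 3, so the width is 3 − 1 = 2 and tw(G) ≤ 2. On the other hand G contains the 3-clique {0, 3, 5}. A clique must lie in a single bag of any decomposition, so no decomposition can have width below 2. The upper and lower bounds meet at 2, so that is the treewidth.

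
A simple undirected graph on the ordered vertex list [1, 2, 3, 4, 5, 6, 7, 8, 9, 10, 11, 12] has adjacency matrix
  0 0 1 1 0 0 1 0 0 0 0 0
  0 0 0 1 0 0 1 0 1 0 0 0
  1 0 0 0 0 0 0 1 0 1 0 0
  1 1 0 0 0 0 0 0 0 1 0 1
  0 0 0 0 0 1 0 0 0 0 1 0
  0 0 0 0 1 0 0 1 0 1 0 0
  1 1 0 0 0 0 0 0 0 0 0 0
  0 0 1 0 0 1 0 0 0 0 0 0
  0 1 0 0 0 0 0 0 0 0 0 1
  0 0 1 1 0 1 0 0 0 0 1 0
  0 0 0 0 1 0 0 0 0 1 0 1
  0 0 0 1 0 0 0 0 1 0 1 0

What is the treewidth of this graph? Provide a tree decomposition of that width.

Treewidth 3.
Bags: B1 = {2, 7, 9, 12}  B2 = {2, 4, 7, 12}  B3 = {1, 4, 7, 12}  B4 = {1, 4, 11, 12}  B5 = {1, 4, 10, 11}  B6 = {1, 3, 10, 11}  B7 = {3, 5, 10, 11}  B8 = {3, 5, 6, 10}  B9 = {3, 5, 6, 8}
Tree: B1–B2, B2–B3, B3–B4, B4–B5, B5–B6, B6–B7, B7–B8, B8–B9

The largest bag has 4 vertices, giving width 3; this decomposition certifies tw(G) ≤ 3. For the lower bound: the 4 vertex sets {2,7,9}, {12}, {4}, {1,3,10,11} are disjoint, each induces a connected subgraph, and every pair is joined by at least one edge of G. Contracting each set to a single vertex therefore yields K_{4} as a minor, and since treewidth is minor-monotone, tw(G) ≥ tw(K_{4}) = 3. Combining the bounds, tw(G) = 3.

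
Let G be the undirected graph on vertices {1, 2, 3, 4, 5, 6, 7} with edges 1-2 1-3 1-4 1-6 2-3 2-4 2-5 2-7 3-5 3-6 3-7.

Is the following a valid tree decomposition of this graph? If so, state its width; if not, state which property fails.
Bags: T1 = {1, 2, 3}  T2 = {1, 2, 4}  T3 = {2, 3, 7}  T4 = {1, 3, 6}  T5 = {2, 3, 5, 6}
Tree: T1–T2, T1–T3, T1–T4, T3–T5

No — bags containing vertex 6 are not connected in the tree.

A tree decomposition must satisfy three properties: every vertex lies in some bag; for every edge, both endpoints lie together in some bag; and for every vertex, the bags containing it form a connected subtree. Here bags containing vertex 6 are not connected in the tree, so the decomposition is invalid.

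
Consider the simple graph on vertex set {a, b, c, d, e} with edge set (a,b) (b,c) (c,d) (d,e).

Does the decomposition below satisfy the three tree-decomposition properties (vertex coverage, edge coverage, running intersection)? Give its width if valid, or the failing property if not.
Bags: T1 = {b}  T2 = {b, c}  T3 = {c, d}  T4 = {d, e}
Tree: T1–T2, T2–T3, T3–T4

No — vertex a appears in no bag.

A tree decomposition must satisfy three properties: every vertex lies in some bag; for every edge, both endpoints lie together in some bag; and for every vertex, the bags containing it form a connected subtree. Here vertex a appears in no bag, so the decomposition is invalid.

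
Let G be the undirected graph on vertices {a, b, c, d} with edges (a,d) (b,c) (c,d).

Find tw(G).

1

A width-1 tree decomposition is:
Bags: B1 = {a, d}  B2 = {c, d}  B3 = {b, c}
Tree: B1–B2, B2–B3
Every bag has size at most 2, so the width is 2 − 1 = 1 and tw(G) ≤ 1. Since G has at least one edge (e.g. a–d), it is not an edgeless graph, so tw(G) ≥ 1. Hence tw(G) = 1 exactly.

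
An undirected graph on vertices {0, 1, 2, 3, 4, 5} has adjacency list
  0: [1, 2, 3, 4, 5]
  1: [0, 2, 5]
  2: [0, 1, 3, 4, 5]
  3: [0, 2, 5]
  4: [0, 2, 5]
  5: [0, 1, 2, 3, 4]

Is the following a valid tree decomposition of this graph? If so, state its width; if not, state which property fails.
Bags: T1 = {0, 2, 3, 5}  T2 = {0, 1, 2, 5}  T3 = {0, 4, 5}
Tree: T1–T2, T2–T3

No — edge (2,4) lies in no bag.

A tree decomposition must satisfy three properties: every vertex lies in some bag; for every edge, both endpoints lie together in some bag; and for every vertex, the bags containing it form a connected subtree. Here edge (2,4) lies in no bag, so the decomposition is invalid.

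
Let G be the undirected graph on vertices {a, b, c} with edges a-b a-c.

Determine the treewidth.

1

A width-1 tree decomposition is:
Bags: B1 = {a, b}  B2 = {a, c}
Tree: B1–B2
Every bag has size at most 2, so the width is 2 − 1 = 1 and tw(G) ≤ 1. G has an edge, so its treewidth is at least 1. Hence tw(G) = 1 exactly.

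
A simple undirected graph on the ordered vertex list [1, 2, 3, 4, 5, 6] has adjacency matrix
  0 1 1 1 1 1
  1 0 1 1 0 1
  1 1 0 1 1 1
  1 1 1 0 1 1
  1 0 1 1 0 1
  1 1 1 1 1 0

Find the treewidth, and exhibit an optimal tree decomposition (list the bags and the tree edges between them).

The largest bag has 5 vertices, giving width 4; this decomposition certifies tw(G) ≤ 4. For the lower bound, the 5 vertices {1, 2, 3, 4, 6} are pairwise adjacent, and any tree decomposition puts a clique entirely inside one bag — forcing width ≥ 4. The upper and lower bounds meet at 4, so that is the treewidth.

Treewidth 4.
One such decomposition:
Bags: B1 = {1, 2, 3, 4, 6}  B2 = {1, 3, 4, 5, 6}
Tree: B1–B2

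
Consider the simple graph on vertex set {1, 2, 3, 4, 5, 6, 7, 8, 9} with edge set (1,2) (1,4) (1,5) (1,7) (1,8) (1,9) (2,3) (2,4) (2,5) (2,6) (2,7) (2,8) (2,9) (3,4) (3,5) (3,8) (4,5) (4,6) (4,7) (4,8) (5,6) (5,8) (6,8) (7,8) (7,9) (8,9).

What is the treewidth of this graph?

A width-4 tree decomposition is:
Bags: B1 = {1, 2, 4, 5, 8}  B2 = {1, 2, 4, 7, 8}  B3 = {1, 2, 7, 8, 9}  B4 = {2, 3, 4, 5, 8}  B5 = {2, 4, 5, 6, 8}
Tree: B1–B2, B2–B3, B1–B4, B1–B5
Each bag holds 5 vertices, so the decomposition has width 4, which upper-bounds the treewidth. On the other hand G contains the 5-clique {1, 2, 7, 8, 9}. A clique must lie in a single bag of any decomposition, so no decomposition can have width below 4. Hence tw(G) = 4 exactly.

4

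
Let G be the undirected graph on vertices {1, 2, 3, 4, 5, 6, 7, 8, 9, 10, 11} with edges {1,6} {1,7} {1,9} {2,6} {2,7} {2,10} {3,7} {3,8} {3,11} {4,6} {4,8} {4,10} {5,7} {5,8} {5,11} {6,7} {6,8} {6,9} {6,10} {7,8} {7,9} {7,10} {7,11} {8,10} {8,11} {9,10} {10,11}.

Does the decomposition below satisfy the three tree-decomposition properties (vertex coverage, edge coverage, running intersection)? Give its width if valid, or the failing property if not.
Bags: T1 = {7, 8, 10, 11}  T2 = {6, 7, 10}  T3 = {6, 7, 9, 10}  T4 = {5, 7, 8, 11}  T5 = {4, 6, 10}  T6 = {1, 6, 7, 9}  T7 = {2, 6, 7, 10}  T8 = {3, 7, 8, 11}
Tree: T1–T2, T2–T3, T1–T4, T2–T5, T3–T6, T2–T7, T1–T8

No — edge (8,6) lies in no bag.

A tree decomposition must satisfy three properties: every vertex lies in some bag; for every edge, both endpoints lie together in some bag; and for every vertex, the bags containing it form a connected subtree. Here edge (8,6) lies in no bag, so the decomposition is invalid.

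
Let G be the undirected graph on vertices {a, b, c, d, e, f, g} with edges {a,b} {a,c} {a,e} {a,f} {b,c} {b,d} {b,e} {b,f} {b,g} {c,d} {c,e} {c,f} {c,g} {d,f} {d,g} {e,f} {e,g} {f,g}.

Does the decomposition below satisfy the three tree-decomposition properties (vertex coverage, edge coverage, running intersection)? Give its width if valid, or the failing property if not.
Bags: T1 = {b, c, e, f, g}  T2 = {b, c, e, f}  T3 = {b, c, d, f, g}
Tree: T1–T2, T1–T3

A tree decomposition must satisfy three properties: every vertex lies in some bag; for every edge, both endpoints lie together in some bag; and for every vertex, the bags containing it form a connected subtree. Here vertex a appears in no bag, so the decomposition is invalid.

No — vertex a appears in no bag.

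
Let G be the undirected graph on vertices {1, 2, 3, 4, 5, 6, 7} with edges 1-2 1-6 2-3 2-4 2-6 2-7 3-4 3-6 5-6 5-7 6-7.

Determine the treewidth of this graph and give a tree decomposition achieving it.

Each bag holds 3 vertices, so the decomposition has width 2, which upper-bounds the treewidth. On the other hand G contains the 3-clique {2, 3, 4}. A clique must lie in a single bag of any decomposition, so no decomposition can have width below 2. The upper and lower bounds meet at 2, so that is the treewidth.

Treewidth 2.
One optimal decomposition is:
Bags: B1 = {1, 2, 6}  B2 = {2, 3, 6}  B3 = {2, 3, 4}  B4 = {2, 6, 7}  B5 = {5, 6, 7}
Tree: B1–B2, B2–B3, B1–B4, B4–B5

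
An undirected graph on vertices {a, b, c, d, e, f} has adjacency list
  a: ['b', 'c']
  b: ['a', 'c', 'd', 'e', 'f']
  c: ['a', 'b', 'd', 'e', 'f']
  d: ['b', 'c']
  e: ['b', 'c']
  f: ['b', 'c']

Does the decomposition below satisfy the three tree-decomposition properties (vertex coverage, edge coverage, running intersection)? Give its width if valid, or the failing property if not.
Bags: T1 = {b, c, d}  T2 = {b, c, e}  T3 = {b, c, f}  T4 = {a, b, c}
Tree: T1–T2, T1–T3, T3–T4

Yes; width 2.

Checking the three conditions: (i) the bags cover all of {a, b, c, d, e, f}; (ii) for each edge, some bag contains both endpoints; (iii) the bags containing any fixed vertex form a subtree. All hold, so the decomposition is valid with width 3 − 1 = 2.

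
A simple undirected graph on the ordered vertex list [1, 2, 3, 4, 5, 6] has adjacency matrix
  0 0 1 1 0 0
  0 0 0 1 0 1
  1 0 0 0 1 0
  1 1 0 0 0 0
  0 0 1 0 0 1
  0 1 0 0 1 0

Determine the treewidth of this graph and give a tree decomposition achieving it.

Treewidth 2.
One such decomposition:
Bags: B1 = {2, 5, 6}  B2 = {2, 3, 5}  B3 = {1, 2, 3}  B4 = {1, 2, 4}
Tree: B1–B2, B2–B3, B3–B4

Every bag has size at most 3, so the width is 3 − 1 = 2 and tw(G) ≤ 2. Since 2–6–5–3–1–4–2 is a cycle in G, G is not acyclic. Forests are exactly the graphs of treewidth ≤ 1, so tw(G) ≥ 2. The upper and lower bounds meet at 2, so that is the treewidth.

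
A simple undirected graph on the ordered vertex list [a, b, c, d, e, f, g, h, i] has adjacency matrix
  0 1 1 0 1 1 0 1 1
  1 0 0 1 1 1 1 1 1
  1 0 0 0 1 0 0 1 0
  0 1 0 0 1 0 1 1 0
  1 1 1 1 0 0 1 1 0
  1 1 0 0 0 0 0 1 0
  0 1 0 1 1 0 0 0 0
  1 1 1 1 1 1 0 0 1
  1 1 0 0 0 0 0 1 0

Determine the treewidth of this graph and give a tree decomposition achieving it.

Every bag has size at most 4, so the width is 4 − 1 = 3 and tw(G) ≤ 3. On the other hand G contains the 4-clique {b, d, e, g}. A clique must lie in a single bag of any decomposition, so no decomposition can have width below 3. Hence tw(G) = 3 exactly.

Treewidth 3.
One such decomposition:
Bags: B1 = {b, d, e, h}  B2 = {b, d, e, g}  B3 = {a, b, e, h}  B4 = {a, c, e, h}  B5 = {a, b, h, i}  B6 = {a, b, f, h}
Tree: B1–B2, B1–B3, B3–B4, B3–B5, B3–B6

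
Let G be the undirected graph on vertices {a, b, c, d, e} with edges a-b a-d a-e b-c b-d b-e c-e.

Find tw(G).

A width-2 tree decomposition is:
Bags: B1 = {a, b, e}  B2 = {b, c, e}  B3 = {a, b, d}
Tree: B1–B2, B1–B3
Each bag holds 3 vertices, so the decomposition has width 2, which upper-bounds the treewidth. For the lower bound, the 3 vertices {a, b, d} are pairwise adjacent, and any tree decomposition puts a clique entirely inside one bag — forcing width ≥ 2. Therefore the treewidth is 2.

2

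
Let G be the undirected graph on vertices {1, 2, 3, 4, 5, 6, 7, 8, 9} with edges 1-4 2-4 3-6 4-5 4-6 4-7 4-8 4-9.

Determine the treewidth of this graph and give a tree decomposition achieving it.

Each bag holds 2 vertices, so the decomposition has width 1, which upper-bounds the treewidth. Any graph with an edge has treewidth ≥ 1, and G has the edge 4–5. Combining the bounds, tw(G) = 1.

Treewidth 1.
One such decomposition:
Bags: B1 = {4, 5}  B2 = {4, 9}  B3 = {2, 4}  B4 = {4, 8}  B5 = {4, 7}  B6 = {4, 6}  B7 = {3, 6}  B8 = {1, 4}
Tree: B1–B2, B2–B3, B3–B4, B2–B5, B3–B6, B6–B7, B2–B8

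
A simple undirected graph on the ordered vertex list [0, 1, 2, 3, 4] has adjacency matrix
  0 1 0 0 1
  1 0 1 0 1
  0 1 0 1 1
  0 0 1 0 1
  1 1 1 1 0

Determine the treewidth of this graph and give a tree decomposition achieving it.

Treewidth 2.
One such decomposition:
Bags: B1 = {1, 2, 4}  B2 = {0, 1, 4}  B3 = {2, 3, 4}
Tree: B1–B2, B1–B3

The largest bag has 3 vertices, giving width 2; this decomposition certifies tw(G) ≤ 2. Conversely, {0, 1, 4} is a clique of size 3, and the vertices of any clique must share a bag in every tree decomposition; so some bag has ≥ 3 vertices and tw(G) ≥ 2. The upper and lower bounds meet at 2, so that is the treewidth.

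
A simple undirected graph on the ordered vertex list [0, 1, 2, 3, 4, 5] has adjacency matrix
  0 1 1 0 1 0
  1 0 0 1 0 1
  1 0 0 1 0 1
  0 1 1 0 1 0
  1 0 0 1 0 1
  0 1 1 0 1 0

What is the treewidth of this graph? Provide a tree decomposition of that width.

Every bag has size at most 4, so the width is 4 − 1 = 3 and tw(G) ≤ 3. For the lower bound: the 4 vertex sets {1,3}, {4,5}, {2}, {0} are disjoint, each induces a connected subgraph, and every pair is joined by at least one edge of G. Contracting each set to a single vertex therefore yields K_{4} as a minor, and since treewidth is minor-monotone, tw(G) ≥ tw(K_{4}) = 3. Therefore the treewidth is 3.

Treewidth 3.
One optimal decomposition is:
Bags: B1 = {1, 2, 3, 4}  B2 = {1, 2, 4, 5}  B3 = {0, 1, 2, 4}
Tree: B1–B2, B2–B3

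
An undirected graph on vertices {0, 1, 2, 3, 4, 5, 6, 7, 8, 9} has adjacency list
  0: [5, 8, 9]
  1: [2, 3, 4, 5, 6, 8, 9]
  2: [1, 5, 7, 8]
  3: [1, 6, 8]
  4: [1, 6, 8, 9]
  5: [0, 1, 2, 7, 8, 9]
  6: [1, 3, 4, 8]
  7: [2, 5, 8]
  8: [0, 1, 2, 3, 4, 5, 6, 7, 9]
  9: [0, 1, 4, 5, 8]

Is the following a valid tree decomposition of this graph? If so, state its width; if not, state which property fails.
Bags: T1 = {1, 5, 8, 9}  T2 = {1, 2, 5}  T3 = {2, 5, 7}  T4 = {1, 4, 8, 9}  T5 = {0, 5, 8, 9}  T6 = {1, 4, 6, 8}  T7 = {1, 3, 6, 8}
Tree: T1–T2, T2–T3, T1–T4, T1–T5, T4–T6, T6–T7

A tree decomposition must satisfy three properties: every vertex lies in some bag; for every edge, both endpoints lie together in some bag; and for every vertex, the bags containing it form a connected subtree. Here edge (8,2) lies in no bag, so the decomposition is invalid.

No — edge (8,2) lies in no bag.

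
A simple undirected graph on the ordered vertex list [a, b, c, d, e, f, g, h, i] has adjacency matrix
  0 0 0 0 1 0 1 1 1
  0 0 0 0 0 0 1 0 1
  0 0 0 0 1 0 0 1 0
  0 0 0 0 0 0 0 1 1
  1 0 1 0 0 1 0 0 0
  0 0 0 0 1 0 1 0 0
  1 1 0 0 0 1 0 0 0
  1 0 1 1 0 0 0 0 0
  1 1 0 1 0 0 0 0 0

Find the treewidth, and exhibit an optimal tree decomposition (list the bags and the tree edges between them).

The largest bag has 4 vertices, giving width 3; this decomposition certifies tw(G) ≤ 3. For the lower bound: the 4 vertex sets {b,d,i}, {g}, {a}, {c,e,f,h} are disjoint, each induces a connected subgraph, and every pair is joined by at least one edge of G. Contracting each set to a single vertex therefore yields K_{4} as a minor, and since treewidth is minor-monotone, tw(G) ≥ tw(K_{4}) = 3. The upper and lower bounds meet at 3, so that is the treewidth.

Treewidth 3.
Bags: B1 = {b, d, g, i}  B2 = {a, d, g, i}  B3 = {a, d, g, h}  B4 = {a, f, g, h}  B5 = {a, e, f, h}  B6 = {c, e, f, h}
Tree: B1–B2, B2–B3, B3–B4, B4–B5, B5–B6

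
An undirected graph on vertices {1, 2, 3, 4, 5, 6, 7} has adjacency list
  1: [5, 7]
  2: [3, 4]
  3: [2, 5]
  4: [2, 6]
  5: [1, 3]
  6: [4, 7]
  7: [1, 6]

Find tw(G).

2

A width-2 tree decomposition is:
Bags: B1 = {1, 6, 7}  B2 = {1, 4, 6}  B3 = {1, 2, 4}  B4 = {1, 2, 3}  B5 = {1, 3, 5}
Tree: B1–B2, B2–B3, B3–B4, B4–B5
Every bag has size at most 3, so the width is 3 − 1 = 2 and tw(G) ≤ 2. The edges 1–7–6–4–2–3–5–1 form a cycle, so G is not a tree and its treewidth is at least 2. Combining the bounds, tw(G) = 2.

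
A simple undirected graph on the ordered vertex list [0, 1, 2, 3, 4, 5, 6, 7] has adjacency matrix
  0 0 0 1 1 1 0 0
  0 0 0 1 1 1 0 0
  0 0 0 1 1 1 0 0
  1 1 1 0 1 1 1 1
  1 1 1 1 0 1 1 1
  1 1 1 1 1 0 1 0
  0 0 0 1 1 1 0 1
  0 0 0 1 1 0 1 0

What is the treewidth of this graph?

A width-3 tree decomposition is:
Bags: B1 = {1, 3, 4, 5}  B2 = {0, 3, 4, 5}  B3 = {3, 4, 5, 6}  B4 = {3, 4, 6, 7}  B5 = {2, 3, 4, 5}
Tree: B1–B2, B2–B3, B3–B4, B3–B5
Each bag holds 4 vertices, so the decomposition has width 3, which upper-bounds the treewidth. Conversely, {0, 3, 4, 5} is a clique of size 4, and the vertices of any clique must share a bag in every tree decomposition; so some bag has ≥ 4 vertices and tw(G) ≥ 3. Therefore the treewidth is 3.

3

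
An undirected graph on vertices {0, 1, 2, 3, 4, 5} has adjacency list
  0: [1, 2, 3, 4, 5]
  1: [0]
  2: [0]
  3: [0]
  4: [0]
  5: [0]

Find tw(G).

1

A width-1 tree decomposition is:
Bags: B1 = {0, 4}  B2 = {0, 2}  B3 = {0, 5}  B4 = {0, 1}  B5 = {0, 3}
Tree: B1–B2, B2–B3, B1–B4, B1–B5
Each bag holds 2 vertices, so the decomposition has width 1, which upper-bounds the treewidth. Since G has at least one edge (e.g. 4–0), it is not an edgeless graph, so tw(G) ≥ 1. Therefore the treewidth is 1.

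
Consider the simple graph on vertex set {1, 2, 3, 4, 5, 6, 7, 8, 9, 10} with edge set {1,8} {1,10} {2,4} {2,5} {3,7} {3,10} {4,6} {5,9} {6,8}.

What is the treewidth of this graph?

A width-1 tree decomposition is:
Bags: B1 = {5, 9}  B2 = {2, 5}  B3 = {2, 4}  B4 = {4, 6}  B5 = {6, 8}  B6 = {1, 8}  B7 = {1, 10}  B8 = {3, 10}  B9 = {3, 7}
Tree: B1–B2, B2–B3, B3–B4, B4–B5, B5–B6, B6–B7, B7–B8, B8–B9
Every bag has size at most 2, so the width is 2 − 1 = 1 and tw(G) ≤ 1. Since G has at least one edge (e.g. 9–5), it is not an edgeless graph, so tw(G) ≥ 1. Combining the bounds, tw(G) = 1.

1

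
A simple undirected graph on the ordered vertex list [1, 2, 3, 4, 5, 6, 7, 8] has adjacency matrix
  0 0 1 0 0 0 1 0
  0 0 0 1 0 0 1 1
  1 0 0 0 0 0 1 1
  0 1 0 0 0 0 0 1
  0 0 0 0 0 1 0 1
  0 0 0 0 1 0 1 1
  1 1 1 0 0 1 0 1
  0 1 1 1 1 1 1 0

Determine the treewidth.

2

A width-2 tree decomposition is:
Bags: B1 = {2, 7, 8}  B2 = {6, 7, 8}  B3 = {3, 7, 8}  B4 = {5, 6, 8}  B5 = {2, 4, 8}  B6 = {1, 3, 7}
Tree: B1–B2, B1–B3, B2–B4, B1–B5, B3–B6
The largest bag has 3 vertices, giving width 2; this decomposition certifies tw(G) ≤ 2. Conversely, {2, 4, 8} is a clique of size 3, and the vertices of any clique must share a bag in every tree decomposition; so some bag has ≥ 3 vertices and tw(G) ≥ 2. The upper and lower bounds meet at 2, so that is the treewidth.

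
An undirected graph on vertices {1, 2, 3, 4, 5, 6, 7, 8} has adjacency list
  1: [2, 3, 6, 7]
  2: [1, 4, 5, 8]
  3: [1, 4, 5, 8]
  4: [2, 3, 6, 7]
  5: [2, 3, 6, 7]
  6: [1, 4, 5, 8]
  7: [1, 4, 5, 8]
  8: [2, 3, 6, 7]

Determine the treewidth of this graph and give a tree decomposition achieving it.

Treewidth 4.
One optimal decomposition is:
Bags: B1 = {2, 3, 4, 6, 7}  B2 = {2, 3, 5, 6, 7}  B3 = {1, 2, 3, 6, 7}  B4 = {2, 3, 6, 7, 8}
Tree: B1–B2, B2–B3, B3–B4

Each bag holds 5 vertices, so the decomposition has width 4, which upper-bounds the treewidth. For the lower bound: the 5 vertex sets {4,6}, {2,5}, {1,3}, {7}, {8} are disjoint, each induces a connected subgraph, and every pair is joined by at least one edge of G. Contracting each set to a single vertex therefore yields K_{5} as a minor, and since treewidth is minor-monotone, tw(G) ≥ tw(K_{5}) = 4. Combining the bounds, tw(G) = 4.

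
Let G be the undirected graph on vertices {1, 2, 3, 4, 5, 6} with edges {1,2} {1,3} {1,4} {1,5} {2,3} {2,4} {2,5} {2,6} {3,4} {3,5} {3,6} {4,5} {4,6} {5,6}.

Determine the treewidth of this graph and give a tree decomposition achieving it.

The largest bag has 5 vertices, giving width 4; this decomposition certifies tw(G) ≤ 4. On the other hand G contains the 5-clique {1, 2, 3, 4, 5}. A clique must lie in a single bag of any decomposition, so no decomposition can have width below 4. The upper and lower bounds meet at 4, so that is the treewidth.

Treewidth 4.
Bags: B1 = {1, 2, 3, 4, 5}  B2 = {2, 3, 4, 5, 6}
Tree: B1–B2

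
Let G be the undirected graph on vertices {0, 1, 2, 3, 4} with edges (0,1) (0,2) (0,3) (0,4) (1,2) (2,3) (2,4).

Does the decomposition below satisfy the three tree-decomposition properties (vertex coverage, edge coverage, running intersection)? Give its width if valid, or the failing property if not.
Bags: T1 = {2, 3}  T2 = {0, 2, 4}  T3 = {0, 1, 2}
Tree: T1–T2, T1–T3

A tree decomposition must satisfy three properties: every vertex lies in some bag; for every edge, both endpoints lie together in some bag; and for every vertex, the bags containing it form a connected subtree. Here edge (0,3) lies in no bag, so the decomposition is invalid.

No — edge (0,3) lies in no bag.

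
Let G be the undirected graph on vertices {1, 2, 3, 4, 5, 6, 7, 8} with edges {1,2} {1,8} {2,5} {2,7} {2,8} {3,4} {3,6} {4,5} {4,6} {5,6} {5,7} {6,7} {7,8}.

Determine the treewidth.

A width-2 tree decomposition is:
Bags: B1 = {3, 4, 6}  B2 = {4, 5, 6}  B3 = {5, 6, 7}  B4 = {2, 5, 7}  B5 = {2, 7, 8}  B6 = {1, 2, 8}
Tree: B1–B2, B2–B3, B3–B4, B4–B5, B5–B6
Each bag holds 3 vertices, so the decomposition has width 2, which upper-bounds the treewidth. For the lower bound, the 3 vertices {1, 2, 8} are pairwise adjacent, and any tree decomposition puts a clique entirely inside one bag — forcing width ≥ 2. The upper and lower bounds meet at 2, so that is the treewidth.

2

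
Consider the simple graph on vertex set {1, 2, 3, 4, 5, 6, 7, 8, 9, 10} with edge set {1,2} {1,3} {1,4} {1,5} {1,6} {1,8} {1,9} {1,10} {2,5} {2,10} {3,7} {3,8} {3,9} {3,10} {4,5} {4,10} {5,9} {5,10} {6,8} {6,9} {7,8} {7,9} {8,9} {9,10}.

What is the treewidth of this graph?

3

A width-3 tree decomposition is:
Bags: B1 = {1, 5, 9, 10}  B2 = {1, 3, 9, 10}  B3 = {1, 3, 8, 9}  B4 = {3, 7, 8, 9}  B5 = {1, 4, 5, 10}  B6 = {1, 2, 5, 10}  B7 = {1, 6, 8, 9}
Tree: B1–B2, B2–B3, B3–B4, B1–B5, B5–B6, B3–B7
Each bag holds 4 vertices, so the decomposition has width 3, which upper-bounds the treewidth. For the lower bound, the 4 vertices {1, 3, 8, 9} are pairwise adjacent, and any tree decomposition puts a clique entirely inside one bag — forcing width ≥ 3. The upper and lower bounds meet at 3, so that is the treewidth.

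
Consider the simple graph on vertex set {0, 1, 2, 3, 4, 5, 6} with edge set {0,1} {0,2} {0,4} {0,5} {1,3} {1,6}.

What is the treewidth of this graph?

A width-1 tree decomposition is:
Bags: B1 = {1, 3}  B2 = {0, 1}  B3 = {0, 4}  B4 = {1, 6}  B5 = {0, 5}  B6 = {0, 2}
Tree: B1–B2, B2–B3, B1–B4, B3–B5, B5–B6
The largest bag has 2 vertices, giving width 1; this decomposition certifies tw(G) ≤ 1. Any graph with an edge has treewidth ≥ 1, and G has the edge 1–3. The upper and lower bounds meet at 1, so that is the treewidth.

1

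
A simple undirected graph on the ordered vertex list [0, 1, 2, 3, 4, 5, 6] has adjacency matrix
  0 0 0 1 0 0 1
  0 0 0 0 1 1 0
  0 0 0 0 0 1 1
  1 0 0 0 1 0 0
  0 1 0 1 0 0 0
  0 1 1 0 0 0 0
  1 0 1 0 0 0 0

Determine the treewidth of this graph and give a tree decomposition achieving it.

Treewidth 2.
One optimal decomposition is:
Bags: B1 = {0, 2, 6}  B2 = {0, 2, 5}  B3 = {0, 1, 5}  B4 = {0, 1, 4}  B5 = {0, 3, 4}
Tree: B1–B2, B2–B3, B3–B4, B4–B5

Every bag has size at most 3, so the width is 3 − 1 = 2 and tw(G) ≤ 2. Since 0–6–2–5–1–4–3–0 is a cycle in G, G is not acyclic. Forests are exactly the graphs of treewidth ≤ 1, so tw(G) ≥ 2. The upper and lower bounds meet at 2, so that is the treewidth.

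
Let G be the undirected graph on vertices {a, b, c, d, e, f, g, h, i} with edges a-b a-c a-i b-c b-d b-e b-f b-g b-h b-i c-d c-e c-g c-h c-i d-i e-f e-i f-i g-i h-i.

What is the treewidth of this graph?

3

A width-3 tree decomposition is:
Bags: B1 = {b, c, d, i}  B2 = {a, b, c, i}  B3 = {b, c, e, i}  B4 = {b, c, h, i}  B5 = {b, e, f, i}  B6 = {b, c, g, i}
Tree: B1–B2, B2–B3, B1–B4, B3–B5, B1–B6
Every bag has size at most 4, so the width is 4 − 1 = 3 and tw(G) ≤ 3. For the lower bound, the 4 vertices {b, c, d, i} are pairwise adjacent, and any tree decomposition puts a clique entirely inside one bag — forcing width ≥ 3. Combining the bounds, tw(G) = 3.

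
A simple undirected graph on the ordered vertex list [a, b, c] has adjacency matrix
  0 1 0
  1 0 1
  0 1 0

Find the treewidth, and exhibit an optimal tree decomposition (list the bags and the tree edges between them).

Treewidth 1.
Bags: B1 = {a, b}  B2 = {b, c}
Tree: B1–B2

The largest bag has 2 vertices, giving width 1; this decomposition certifies tw(G) ≤ 1. G has an edge, so its treewidth is at least 1. Combining the bounds, tw(G) = 1.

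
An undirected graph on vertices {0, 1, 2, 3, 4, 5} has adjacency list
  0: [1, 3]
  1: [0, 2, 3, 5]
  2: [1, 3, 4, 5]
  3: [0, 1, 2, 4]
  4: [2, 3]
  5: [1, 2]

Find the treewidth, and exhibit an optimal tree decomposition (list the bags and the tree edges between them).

Each bag holds 3 vertices, so the decomposition has width 2, which upper-bounds the treewidth. Conversely, {0, 1, 3} is a clique of size 3, and the vertices of any clique must share a bag in every tree decomposition; so some bag has ≥ 3 vertices and tw(G) ≥ 2. The upper and lower bounds meet at 2, so that is the treewidth.

Treewidth 2.
One optimal decomposition is:
Bags: B1 = {1, 2, 3}  B2 = {2, 3, 4}  B3 = {0, 1, 3}  B4 = {1, 2, 5}
Tree: B1–B2, B1–B3, B1–B4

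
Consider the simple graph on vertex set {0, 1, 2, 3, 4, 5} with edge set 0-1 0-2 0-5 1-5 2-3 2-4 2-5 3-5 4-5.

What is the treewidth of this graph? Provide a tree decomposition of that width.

Every bag has size at most 3, so the width is 3 − 1 = 2 and tw(G) ≤ 2. Conversely, {0, 1, 5} is a clique of size 3, and the vertices of any clique must share a bag in every tree decomposition; so some bag has ≥ 3 vertices and tw(G) ≥ 2. Therefore the treewidth is 2.

Treewidth 2.
Bags: B1 = {0, 2, 5}  B2 = {0, 1, 5}  B3 = {2, 4, 5}  B4 = {2, 3, 5}
Tree: B1–B2, B1–B3, B3–B4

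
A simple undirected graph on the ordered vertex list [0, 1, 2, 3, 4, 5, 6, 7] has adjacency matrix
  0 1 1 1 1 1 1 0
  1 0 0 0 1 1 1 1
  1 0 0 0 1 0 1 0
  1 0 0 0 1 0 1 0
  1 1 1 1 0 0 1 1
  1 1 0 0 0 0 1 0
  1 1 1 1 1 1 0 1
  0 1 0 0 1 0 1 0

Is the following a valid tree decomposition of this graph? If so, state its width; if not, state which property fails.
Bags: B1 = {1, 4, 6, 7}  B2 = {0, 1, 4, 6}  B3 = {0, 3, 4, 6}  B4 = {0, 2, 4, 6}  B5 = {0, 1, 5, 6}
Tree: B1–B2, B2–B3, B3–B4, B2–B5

Yes; width 3.

Every vertex of G appears in some bag (union = {0, 1, 2, 3, 4, 5, 6, 7}); every edge is covered by a bag; and for each vertex v the set of bags containing v is connected in the bag tree. The decomposition is therefore valid. The largest bag has 4 vertices, so the width is 3.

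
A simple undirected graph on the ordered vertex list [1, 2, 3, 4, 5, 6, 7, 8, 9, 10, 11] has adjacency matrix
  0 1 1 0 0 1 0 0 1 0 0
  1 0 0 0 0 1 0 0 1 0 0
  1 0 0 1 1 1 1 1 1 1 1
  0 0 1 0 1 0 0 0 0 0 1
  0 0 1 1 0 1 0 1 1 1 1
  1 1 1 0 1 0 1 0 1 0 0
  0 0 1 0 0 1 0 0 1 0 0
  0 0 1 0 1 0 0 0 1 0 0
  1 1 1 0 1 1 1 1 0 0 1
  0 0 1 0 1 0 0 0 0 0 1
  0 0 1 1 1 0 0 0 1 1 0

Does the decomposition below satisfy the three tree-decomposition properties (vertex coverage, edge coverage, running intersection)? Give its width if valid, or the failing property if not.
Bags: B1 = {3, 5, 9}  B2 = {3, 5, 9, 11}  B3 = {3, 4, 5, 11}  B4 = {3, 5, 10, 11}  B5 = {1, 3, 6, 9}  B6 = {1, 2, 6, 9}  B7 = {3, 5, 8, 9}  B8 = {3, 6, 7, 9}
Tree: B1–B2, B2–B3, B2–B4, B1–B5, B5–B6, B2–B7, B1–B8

No — edge (6,5) lies in no bag.

A tree decomposition must satisfy three properties: every vertex lies in some bag; for every edge, both endpoints lie together in some bag; and for every vertex, the bags containing it form a connected subtree. Here edge (6,5) lies in no bag, so the decomposition is invalid.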